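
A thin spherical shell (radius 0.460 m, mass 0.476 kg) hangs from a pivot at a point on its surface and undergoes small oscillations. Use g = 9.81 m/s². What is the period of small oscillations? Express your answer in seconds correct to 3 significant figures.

1.76 s

I_cm = (2/3)mr² = 0.06715 kg·m². The pivot is at distance d = 0.460 m from the centre of mass.
By the parallel-axis theorem, I = I_cm + md² = 0.06715 + 0.1007 = 0.1679 kg·m².
T = 2π√(I/(mgd)) = 2π√(0.1679/(0.476 × 9.81 × 0.460)) = 1.76 s.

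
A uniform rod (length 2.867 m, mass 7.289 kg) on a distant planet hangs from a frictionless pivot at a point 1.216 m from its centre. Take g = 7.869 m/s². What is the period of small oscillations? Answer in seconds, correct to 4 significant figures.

2.988 s

For a physical pendulum T = 2π√(I/(mgd)), with d = 1.2160 m from pivot to centre of mass.
I_cm = mL²/12 = 7.289 × 2.867²/12 = 4.9928 kg·m²; I = I_cm + md² = 4.9928 + 7.289 × 1.2160² = 15.771 kg·m².
T = 2π√(15.771/(7.289 × 7.869 × 1.2160)) = 2.988 s.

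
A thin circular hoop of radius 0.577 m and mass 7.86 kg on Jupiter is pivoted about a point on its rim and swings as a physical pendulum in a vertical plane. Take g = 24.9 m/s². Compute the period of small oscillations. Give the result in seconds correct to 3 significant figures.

I_cm = mr² = 2.617 kg·m². The pivot is at distance d = 0.577 m from the centre of mass.
By the parallel-axis theorem, I = I_cm + md² = 2.617 + 2.617 = 5.234 kg·m².
T = 2π√(I/(mgd)) = 2π√(5.234/(7.86 × 24.9 × 0.577)) = 1.35 s.

1.35 s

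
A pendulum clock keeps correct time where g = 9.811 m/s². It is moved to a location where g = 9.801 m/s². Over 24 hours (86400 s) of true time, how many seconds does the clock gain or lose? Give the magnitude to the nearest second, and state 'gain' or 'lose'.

lose 44 s

The clock's period scales as T ∝ 1/√g, so T'/T = √(9.811/9.801) = 1.00051.
In 86400 s of true time the clock registers 86400/1.00051 = 86356.0 s, so it loses 44 s.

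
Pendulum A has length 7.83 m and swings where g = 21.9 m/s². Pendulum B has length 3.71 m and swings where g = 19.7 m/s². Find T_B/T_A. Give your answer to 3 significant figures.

T = 2π√(L/g), so T_B/T_A = √((L_B/g_B)/(L_A/g_A)) = √((3.71/19.7)/(7.83/21.9)) = 0.726.

0.726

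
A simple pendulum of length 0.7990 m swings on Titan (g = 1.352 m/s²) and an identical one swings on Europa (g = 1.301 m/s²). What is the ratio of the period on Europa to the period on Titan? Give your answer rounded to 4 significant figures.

T ∝ 1/√g, so T₂/T₁ = √(g₁/g₂) = √(1.352/1.301) = 1.019.

1.019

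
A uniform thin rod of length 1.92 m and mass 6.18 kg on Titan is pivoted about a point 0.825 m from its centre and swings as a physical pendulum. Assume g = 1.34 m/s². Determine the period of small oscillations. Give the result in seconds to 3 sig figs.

For a physical pendulum T = 2π√(I/(mgd)), with d = 0.8250 m from pivot to centre of mass.
I_cm = mL²/12 = 6.18 × 1.92²/12 = 1.898 kg·m²; I = I_cm + md² = 1.898 + 6.18 × 0.8250² = 6.105 kg·m².
T = 2π√(6.105/(6.18 × 1.34 × 0.8250)) = 5.94 s.

5.94 s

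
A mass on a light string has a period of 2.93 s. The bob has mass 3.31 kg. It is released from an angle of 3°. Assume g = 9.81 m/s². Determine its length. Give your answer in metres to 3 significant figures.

From T = 2π√(L/g), L = gT²/(4π²) = 9.81 × 2.930²/(4π²) = 2.13 m.

2.13 m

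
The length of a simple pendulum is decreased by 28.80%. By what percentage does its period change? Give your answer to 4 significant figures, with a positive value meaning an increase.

T ∝ √L, so T'/T = √(0.71200) = 0.84380.
Percentage change in T = (0.84380 − 1) × 100% = -15.62%.

-15.62%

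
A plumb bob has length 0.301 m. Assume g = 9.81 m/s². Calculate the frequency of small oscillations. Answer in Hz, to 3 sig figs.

0.909 Hz

T = 2π√(L/g) = 2π√(0.301/9.81) = 1.101 s, so f = 1/T = 0.909 Hz.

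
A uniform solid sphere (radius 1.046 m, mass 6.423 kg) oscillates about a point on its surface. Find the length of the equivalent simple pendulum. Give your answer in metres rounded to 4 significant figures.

1.464 m

The equivalent simple-pendulum length is L_eq = I/(md), where I is about the pivot and d = 1.0460 m.
I_cm = (2/5)mR² = 2.8110 kg·m², so I = I_cm + md² = 2.8110 + 7.0275 = 9.8385 kg·m².
L_eq = 9.8385/(6.423 × 1.0460) = 1.464 m.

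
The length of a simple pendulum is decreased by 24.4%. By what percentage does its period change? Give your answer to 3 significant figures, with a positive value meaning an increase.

T ∝ √L, so T'/T = √(0.7560) = 0.8695.
Percentage change in T = (0.8695 − 1) × 100% = -13.1%.

-13.1%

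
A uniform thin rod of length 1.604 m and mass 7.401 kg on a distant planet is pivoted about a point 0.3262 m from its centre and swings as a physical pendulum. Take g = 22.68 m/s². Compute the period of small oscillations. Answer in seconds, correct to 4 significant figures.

1.308 s

For a physical pendulum T = 2π√(I/(mgd)), with d = 0.32620 m from pivot to centre of mass.
I_cm = mL²/12 = 7.401 × 1.604²/12 = 1.5868 kg·m²; I = I_cm + md² = 1.5868 + 7.401 × 0.32620² = 2.3743 kg·m².
T = 2π√(2.3743/(7.401 × 22.68 × 0.32620)) = 1.308 s.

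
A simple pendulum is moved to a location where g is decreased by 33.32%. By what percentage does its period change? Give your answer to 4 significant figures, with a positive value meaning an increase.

T ∝ 1/√g, so T'/T = 1/√(0.66680) = 1.2246.
Percentage change in T = (1.2246 − 1) × 100% = 22.46%.

22.46%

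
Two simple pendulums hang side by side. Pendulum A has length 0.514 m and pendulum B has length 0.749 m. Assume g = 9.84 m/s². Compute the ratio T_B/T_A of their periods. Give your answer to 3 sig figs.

1.21

T ∝ √L, so T_B/T_A = √(L_B/L_A) = √(0.749/0.514) = 1.21.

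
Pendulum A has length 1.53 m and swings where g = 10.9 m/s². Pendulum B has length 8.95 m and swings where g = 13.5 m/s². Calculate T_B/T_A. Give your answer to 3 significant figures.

2.17

T = 2π√(L/g), so T_B/T_A = √((L_B/g_B)/(L_A/g_A)) = √((8.95/13.5)/(1.53/10.9)) = 2.17.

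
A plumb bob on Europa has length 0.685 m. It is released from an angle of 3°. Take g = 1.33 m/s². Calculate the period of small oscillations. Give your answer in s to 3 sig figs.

T = 2π√(L/g) = 2π√(0.685/1.33) = 2π × 0.7177 = 4.51 s.

4.51 s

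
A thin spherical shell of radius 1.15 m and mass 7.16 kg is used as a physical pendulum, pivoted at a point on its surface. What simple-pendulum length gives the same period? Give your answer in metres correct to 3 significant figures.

1.92 m

The equivalent simple-pendulum length is L_eq = I/(md), where I is about the pivot and d = 1.150 m.
I_cm = (2/3)mR² = 6.313 kg·m², so I = I_cm + md² = 6.313 + 9.469 = 15.78 kg·m².
L_eq = 15.78/(7.16 × 1.150) = 1.92 m.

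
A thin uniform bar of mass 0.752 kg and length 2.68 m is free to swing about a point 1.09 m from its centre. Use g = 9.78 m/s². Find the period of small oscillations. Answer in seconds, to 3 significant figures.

For a physical pendulum T = 2π√(I/(mgd)), with d = 1.090 m from pivot to centre of mass.
I_cm = mL²/12 = 0.752 × 2.68²/12 = 0.4501 kg·m²; I = I_cm + md² = 0.4501 + 0.752 × 1.090² = 1.344 kg·m².
T = 2π√(1.344/(0.752 × 9.78 × 1.090)) = 2.57 s.

2.57 s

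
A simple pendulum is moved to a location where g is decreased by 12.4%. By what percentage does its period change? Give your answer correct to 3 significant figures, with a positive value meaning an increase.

T ∝ 1/√g, so T'/T = 1/√(0.8760) = 1.068.
Percentage change in T = (1.068 − 1) × 100% = 6.84%.

6.84%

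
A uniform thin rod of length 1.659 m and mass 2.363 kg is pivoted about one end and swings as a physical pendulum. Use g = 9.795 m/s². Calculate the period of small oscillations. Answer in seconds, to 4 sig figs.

2.111 s

For a physical pendulum T = 2π√(I/(mgd)), with d = 0.82950 m from pivot to centre of mass.
I_cm = mL²/12 = 2.363 × 1.659²/12 = 0.54197 kg·m²; I = I_cm + md² = 0.54197 + 2.363 × 0.82950² = 2.1679 kg·m².
T = 2π√(2.1679/(2.363 × 9.795 × 0.82950)) = 2.111 s.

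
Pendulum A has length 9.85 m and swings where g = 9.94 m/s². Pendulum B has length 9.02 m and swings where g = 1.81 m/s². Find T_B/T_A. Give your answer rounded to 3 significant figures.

2.24

T = 2π√(L/g), so T_B/T_A = √((L_B/g_B)/(L_A/g_A)) = √((9.02/1.81)/(9.85/9.94)) = 2.24.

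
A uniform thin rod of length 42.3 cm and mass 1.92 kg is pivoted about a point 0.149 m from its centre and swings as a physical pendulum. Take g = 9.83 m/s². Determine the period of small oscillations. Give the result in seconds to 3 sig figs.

For a physical pendulum T = 2π√(I/(mgd)), with d = 0.1490 m from pivot to centre of mass.
I_cm = mL²/12 = 1.92 × 0.423²/12 = 0.02863 kg·m²; I = I_cm + md² = 0.02863 + 1.92 × 0.1490² = 0.07125 kg·m².
T = 2π√(0.07125/(1.92 × 9.83 × 0.1490)) = 1.00 s.

1.00 s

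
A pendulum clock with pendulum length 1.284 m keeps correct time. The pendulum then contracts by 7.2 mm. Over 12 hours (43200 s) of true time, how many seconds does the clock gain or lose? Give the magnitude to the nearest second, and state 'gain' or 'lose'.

T ∝ √L, so T'/T = √(1.27680/1.284) = 0.997192.
In 43200 s of true time the clock registers 43200/0.997192 = 43321.6 s, so it gains 122 s.

gain 122 s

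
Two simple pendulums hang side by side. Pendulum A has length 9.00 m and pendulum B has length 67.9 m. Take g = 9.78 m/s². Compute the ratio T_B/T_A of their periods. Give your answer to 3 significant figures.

T ∝ √L, so T_B/T_A = √(L_B/L_A) = √(67.9/9.00) = 2.75.

2.75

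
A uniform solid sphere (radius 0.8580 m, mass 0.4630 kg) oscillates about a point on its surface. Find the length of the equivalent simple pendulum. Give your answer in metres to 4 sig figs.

The equivalent simple-pendulum length is L_eq = I/(md), where I is about the pivot and d = 0.85800 m.
I_cm = (2/5)mR² = 0.13634 kg·m², so I = I_cm + md² = 0.13634 + 0.34084 = 0.47718 kg·m².
L_eq = 0.47718/(0.4630 × 0.85800) = 1.201 m.

1.201 m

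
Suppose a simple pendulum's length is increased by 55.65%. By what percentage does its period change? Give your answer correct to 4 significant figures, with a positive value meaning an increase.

T ∝ √L, so T'/T = √(1.5565) = 1.2476.
Percentage change in T = (1.2476 − 1) × 100% = 24.76%.

24.76%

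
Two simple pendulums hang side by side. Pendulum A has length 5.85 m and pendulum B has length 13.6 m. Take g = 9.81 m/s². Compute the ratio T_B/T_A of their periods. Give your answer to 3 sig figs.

T ∝ √L, so T_B/T_A = √(L_B/L_A) = √(13.6/5.85) = 1.52.

1.52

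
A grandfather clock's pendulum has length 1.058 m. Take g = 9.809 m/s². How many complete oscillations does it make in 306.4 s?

T = 2π√(L/g) = 2π√(1.058/9.809) = 2.0635 s.
Number of complete oscillations = ⌊306.4/2.0635⌋ = ⌊148.48⌋ = 148.

148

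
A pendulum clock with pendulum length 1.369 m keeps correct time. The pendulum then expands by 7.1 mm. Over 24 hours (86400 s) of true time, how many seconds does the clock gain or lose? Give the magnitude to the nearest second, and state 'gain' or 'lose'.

T ∝ √L, so T'/T = √(1.37610/1.369) = 1.00259.
In 86400 s of true time the clock registers 86400/1.00259 = 86176.8 s, so it loses 223 s.

lose 223 s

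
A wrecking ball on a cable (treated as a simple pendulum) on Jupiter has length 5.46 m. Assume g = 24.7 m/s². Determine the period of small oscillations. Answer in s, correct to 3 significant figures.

2.95 s

T = 2π√(L/g) = 2π√(5.46/24.7) = 2π × 0.4702 = 2.95 s.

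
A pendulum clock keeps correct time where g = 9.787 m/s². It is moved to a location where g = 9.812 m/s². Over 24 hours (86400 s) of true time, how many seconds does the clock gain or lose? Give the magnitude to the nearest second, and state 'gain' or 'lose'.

gain 110 s

The clock's period scales as T ∝ 1/√g, so T'/T = √(9.787/9.812) = 0.998725.
In 86400 s of true time the clock registers 86400/0.998725 = 86510.3 s, so it gains 110 s.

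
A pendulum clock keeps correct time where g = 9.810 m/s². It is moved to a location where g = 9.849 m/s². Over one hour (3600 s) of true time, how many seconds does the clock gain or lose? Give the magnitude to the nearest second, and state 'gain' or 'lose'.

gain 7 s

The clock's period scales as T ∝ 1/√g, so T'/T = √(9.810/9.849) = 0.998018.
In 3600 s of true time the clock registers 3600/0.998018 = 3607.1 s, so it gains 7 s.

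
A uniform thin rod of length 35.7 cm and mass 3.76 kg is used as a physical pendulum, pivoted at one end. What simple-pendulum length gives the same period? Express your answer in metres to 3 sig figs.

The equivalent simple-pendulum length is L_eq = I/(md), where I is about the pivot and d = 0.1785 m.
I_cm = (1/12)mL² = 0.03993 kg·m², so I = I_cm + md² = 0.03993 + 0.1198 = 0.1597 kg·m².
L_eq = 0.1597/(3.76 × 0.1785) = 0.238 m.

0.238 m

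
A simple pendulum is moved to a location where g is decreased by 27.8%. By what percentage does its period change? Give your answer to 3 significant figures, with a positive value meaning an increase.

T ∝ 1/√g, so T'/T = 1/√(0.7220) = 1.177.
Percentage change in T = (1.177 − 1) × 100% = 17.7%.

17.7%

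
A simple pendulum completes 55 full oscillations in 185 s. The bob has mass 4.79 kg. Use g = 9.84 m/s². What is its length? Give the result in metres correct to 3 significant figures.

2.82 m

T = 185/55 = 3.364 s.
From T = 2π√(L/g), L = gT²/(4π²) = 9.84 × 3.364²/(4π²) = 2.82 m.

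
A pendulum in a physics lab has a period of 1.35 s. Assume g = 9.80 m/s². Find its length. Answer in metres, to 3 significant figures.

From T = 2π√(L/g), L = gT²/(4π²) = 9.80 × 1.350²/(4π²) = 0.452 m.

0.452 m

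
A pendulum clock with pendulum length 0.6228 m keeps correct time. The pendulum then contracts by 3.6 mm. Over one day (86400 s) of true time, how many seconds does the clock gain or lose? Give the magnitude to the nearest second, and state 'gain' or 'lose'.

gain 251 s

T ∝ √L, so T'/T = √(0.61920/0.6228) = 0.997106.
In 86400 s of true time the clock registers 86400/0.997106 = 86650.8 s, so it gains 251 s.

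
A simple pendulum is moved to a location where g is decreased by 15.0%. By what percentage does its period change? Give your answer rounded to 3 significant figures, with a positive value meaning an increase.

T ∝ 1/√g, so T'/T = 1/√(0.8500) = 1.085.
Percentage change in T = (1.085 − 1) × 100% = 8.47%.

8.47%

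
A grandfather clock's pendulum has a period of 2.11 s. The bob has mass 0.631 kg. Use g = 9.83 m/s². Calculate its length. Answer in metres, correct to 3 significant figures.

1.11 m

From T = 2π√(L/g), L = gT²/(4π²) = 9.83 × 2.110²/(4π²) = 1.11 m.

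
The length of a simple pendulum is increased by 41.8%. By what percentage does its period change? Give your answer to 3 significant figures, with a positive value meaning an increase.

19.1%

T ∝ √L, so T'/T = √(1.418) = 1.191.
Percentage change in T = (1.191 − 1) × 100% = 19.1%.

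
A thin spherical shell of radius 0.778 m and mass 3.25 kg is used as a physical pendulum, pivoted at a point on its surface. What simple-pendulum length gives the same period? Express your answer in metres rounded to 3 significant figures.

1.30 m

The equivalent simple-pendulum length is L_eq = I/(md), where I is about the pivot and d = 0.7780 m.
I_cm = (2/3)mR² = 1.311 kg·m², so I = I_cm + md² = 1.311 + 1.967 = 3.279 kg·m².
L_eq = 3.279/(3.25 × 0.7780) = 1.30 m.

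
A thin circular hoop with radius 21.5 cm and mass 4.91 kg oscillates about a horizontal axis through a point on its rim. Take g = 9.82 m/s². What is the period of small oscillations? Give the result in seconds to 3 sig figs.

I_cm = mr² = 0.2270 kg·m². The pivot is at distance d = 0.215 m from the centre of mass.
By the parallel-axis theorem, I = I_cm + md² = 0.2270 + 0.2270 = 0.4539 kg·m².
T = 2π√(I/(mgd)) = 2π√(0.4539/(4.91 × 9.82 × 0.215)) = 1.31 s.

1.31 s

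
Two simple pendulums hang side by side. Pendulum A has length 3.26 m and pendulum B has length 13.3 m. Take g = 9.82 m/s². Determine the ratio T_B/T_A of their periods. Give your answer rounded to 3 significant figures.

2.02

T ∝ √L, so T_B/T_A = √(L_B/L_A) = √(13.3/3.26) = 2.02.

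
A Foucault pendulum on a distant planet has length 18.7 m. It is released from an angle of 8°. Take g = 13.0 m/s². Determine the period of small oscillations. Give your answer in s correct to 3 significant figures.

7.54 s

T = 2π√(L/g) = 2π√(18.7/13.0) = 2π × 1.199 = 7.54 s.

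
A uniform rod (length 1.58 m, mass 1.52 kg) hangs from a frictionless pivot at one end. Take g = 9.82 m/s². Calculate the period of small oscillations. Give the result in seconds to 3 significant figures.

2.06 s

For a physical pendulum T = 2π√(I/(mgd)), with d = 0.7900 m from pivot to centre of mass.
I_cm = mL²/12 = 1.52 × 1.58²/12 = 0.3162 kg·m²; I = I_cm + md² = 0.3162 + 1.52 × 0.7900² = 1.265 kg·m².
T = 2π√(1.265/(1.52 × 9.82 × 0.7900)) = 2.06 s.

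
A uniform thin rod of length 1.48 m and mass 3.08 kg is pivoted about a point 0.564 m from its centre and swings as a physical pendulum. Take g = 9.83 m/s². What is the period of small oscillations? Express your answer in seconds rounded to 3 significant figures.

1.89 s

For a physical pendulum T = 2π√(I/(mgd)), with d = 0.5640 m from pivot to centre of mass.
I_cm = mL²/12 = 3.08 × 1.48²/12 = 0.5622 kg·m²; I = I_cm + md² = 0.5622 + 3.08 × 0.5640² = 1.542 kg·m².
T = 2π√(1.542/(3.08 × 9.83 × 0.5640)) = 1.89 s.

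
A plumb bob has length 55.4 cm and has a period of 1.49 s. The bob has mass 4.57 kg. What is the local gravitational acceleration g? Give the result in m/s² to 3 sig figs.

9.85 m/s²

From T = 2π√(L/g), g = 4π²L/T² = 4π² × 0.554/1.490² = 9.85 m/s².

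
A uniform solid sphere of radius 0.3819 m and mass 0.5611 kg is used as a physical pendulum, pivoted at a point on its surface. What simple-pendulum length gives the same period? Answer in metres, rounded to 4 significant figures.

0.5347 m

The equivalent simple-pendulum length is L_eq = I/(md), where I is about the pivot and d = 0.38190 m.
I_cm = (2/5)mR² = 0.032734 kg·m², so I = I_cm + md² = 0.032734 + 0.081835 = 0.11457 kg·m².
L_eq = 0.11457/(0.5611 × 0.38190) = 0.5347 m.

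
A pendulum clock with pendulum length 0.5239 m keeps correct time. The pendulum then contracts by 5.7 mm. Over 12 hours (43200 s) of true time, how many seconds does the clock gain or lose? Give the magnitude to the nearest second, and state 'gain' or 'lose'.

T ∝ √L, so T'/T = √(0.51820/0.5239) = 0.994545.
In 43200 s of true time the clock registers 43200/0.994545 = 43436.9 s, so it gains 237 s.

gain 237 s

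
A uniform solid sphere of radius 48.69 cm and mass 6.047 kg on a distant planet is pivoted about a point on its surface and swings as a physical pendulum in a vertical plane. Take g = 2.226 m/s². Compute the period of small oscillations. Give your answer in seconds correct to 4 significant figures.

3.477 s

I_cm = (2/5)mr² = 0.57343 kg·m². The pivot is at distance d = 0.4869 m from the centre of mass.
By the parallel-axis theorem, I = I_cm + md² = 0.57343 + 1.4336 = 2.0070 kg·m².
T = 2π√(I/(mgd)) = 2π√(2.0070/(6.047 × 2.226 × 0.4869)) = 3.477 s.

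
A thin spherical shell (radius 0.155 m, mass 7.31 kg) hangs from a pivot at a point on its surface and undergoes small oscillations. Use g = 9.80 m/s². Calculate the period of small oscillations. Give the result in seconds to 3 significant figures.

I_cm = (2/3)mr² = 0.1171 kg·m². The pivot is at distance d = 0.155 m from the centre of mass.
By the parallel-axis theorem, I = I_cm + md² = 0.1171 + 0.1756 = 0.2927 kg·m².
T = 2π√(I/(mgd)) = 2π√(0.2927/(7.31 × 9.80 × 0.155)) = 1.02 s.

1.02 s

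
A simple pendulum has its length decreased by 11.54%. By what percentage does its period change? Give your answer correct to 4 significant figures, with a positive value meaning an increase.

-5.947%

T ∝ √L, so T'/T = √(0.88460) = 0.94053.
Percentage change in T = (0.94053 − 1) × 100% = -5.947%.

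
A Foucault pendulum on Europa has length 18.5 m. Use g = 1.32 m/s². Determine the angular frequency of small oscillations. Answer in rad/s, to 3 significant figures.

0.267 rad/s

ω = √(g/L) = √(1.32/18.5) = 0.267 rad/s.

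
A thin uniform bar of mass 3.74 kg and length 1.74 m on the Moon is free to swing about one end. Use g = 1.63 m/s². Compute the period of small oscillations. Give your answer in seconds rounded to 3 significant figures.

For a physical pendulum T = 2π√(I/(mgd)), with d = 0.8700 m from pivot to centre of mass.
I_cm = mL²/12 = 3.74 × 1.74²/12 = 0.9436 kg·m²; I = I_cm + md² = 0.9436 + 3.74 × 0.8700² = 3.774 kg·m².
T = 2π√(3.774/(3.74 × 1.63 × 0.8700)) = 5.30 s.

5.30 s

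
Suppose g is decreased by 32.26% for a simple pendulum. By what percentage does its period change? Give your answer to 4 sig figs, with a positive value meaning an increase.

T ∝ 1/√g, so T'/T = 1/√(0.67740) = 1.2150.
Percentage change in T = (1.2150 − 1) × 100% = 21.50%.

21.50%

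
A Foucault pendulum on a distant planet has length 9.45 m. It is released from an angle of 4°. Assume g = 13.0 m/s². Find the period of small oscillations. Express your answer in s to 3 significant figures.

T = 2π√(L/g) = 2π√(9.45/13.0) = 2π × 0.8526 = 5.36 s.

5.36 s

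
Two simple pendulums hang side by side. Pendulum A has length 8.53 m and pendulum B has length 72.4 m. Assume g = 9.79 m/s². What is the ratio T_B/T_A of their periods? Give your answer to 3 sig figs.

2.91

T ∝ √L, so T_B/T_A = √(L_B/L_A) = √(72.4/8.53) = 2.91.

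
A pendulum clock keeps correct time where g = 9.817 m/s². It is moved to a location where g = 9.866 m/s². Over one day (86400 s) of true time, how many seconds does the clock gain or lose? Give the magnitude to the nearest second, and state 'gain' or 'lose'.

gain 215 s

The clock's period scales as T ∝ 1/√g, so T'/T = √(9.817/9.866) = 0.997514.
In 86400 s of true time the clock registers 86400/0.997514 = 86615.4 s, so it gains 215 s.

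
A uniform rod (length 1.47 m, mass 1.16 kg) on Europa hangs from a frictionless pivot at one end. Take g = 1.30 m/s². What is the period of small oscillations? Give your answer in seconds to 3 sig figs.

5.46 s

For a physical pendulum T = 2π√(I/(mgd)), with d = 0.7350 m from pivot to centre of mass.
I_cm = mL²/12 = 1.16 × 1.47²/12 = 0.2089 kg·m²; I = I_cm + md² = 0.2089 + 1.16 × 0.7350² = 0.8355 kg·m².
T = 2π√(0.8355/(1.16 × 1.30 × 0.7350)) = 5.46 s.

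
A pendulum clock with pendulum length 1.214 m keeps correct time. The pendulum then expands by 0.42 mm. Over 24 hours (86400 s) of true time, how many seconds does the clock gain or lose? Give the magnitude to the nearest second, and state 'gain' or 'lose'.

T ∝ √L, so T'/T = √(1.21442/1.214) = 1.00017.
In 86400 s of true time the clock registers 86400/1.00017 = 86385.1 s, so it loses 15 s.

lose 15 s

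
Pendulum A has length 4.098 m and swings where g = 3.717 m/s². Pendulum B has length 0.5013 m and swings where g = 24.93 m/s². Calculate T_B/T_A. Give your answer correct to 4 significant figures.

T = 2π√(L/g), so T_B/T_A = √((L_B/g_B)/(L_A/g_A)) = √((0.5013/24.93)/(4.098/3.717)) = 0.1351.

0.1351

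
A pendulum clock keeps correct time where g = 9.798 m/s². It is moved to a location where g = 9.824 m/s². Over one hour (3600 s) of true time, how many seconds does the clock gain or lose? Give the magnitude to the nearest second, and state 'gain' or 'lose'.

The clock's period scales as T ∝ 1/√g, so T'/T = √(9.798/9.824) = 0.998676.
In 3600 s of true time the clock registers 3600/0.998676 = 3604.8 s, so it gains 5 s.

gain 5 s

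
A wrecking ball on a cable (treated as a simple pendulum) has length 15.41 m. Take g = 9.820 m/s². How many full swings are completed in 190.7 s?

24

T = 2π√(L/g) = 2π√(15.41/9.820) = 7.8709 s.
Number of complete oscillations = ⌊190.7/7.8709⌋ = ⌊24.228⌋ = 24.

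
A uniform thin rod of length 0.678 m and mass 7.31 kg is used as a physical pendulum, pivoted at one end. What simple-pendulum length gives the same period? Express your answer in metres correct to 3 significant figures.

0.452 m

The equivalent simple-pendulum length is L_eq = I/(md), where I is about the pivot and d = 0.3390 m.
I_cm = (1/12)mL² = 0.2800 kg·m², so I = I_cm + md² = 0.2800 + 0.8401 = 1.120 kg·m².
L_eq = 1.120/(7.31 × 0.3390) = 0.452 m.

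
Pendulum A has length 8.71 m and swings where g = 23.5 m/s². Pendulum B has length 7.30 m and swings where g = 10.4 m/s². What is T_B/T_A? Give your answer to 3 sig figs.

1.38

T = 2π√(L/g), so T_B/T_A = √((L_B/g_B)/(L_A/g_A)) = √((7.30/10.4)/(8.71/23.5)) = 1.38.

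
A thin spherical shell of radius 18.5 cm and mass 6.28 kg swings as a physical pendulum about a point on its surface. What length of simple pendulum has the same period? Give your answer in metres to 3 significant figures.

0.308 m

The equivalent simple-pendulum length is L_eq = I/(md), where I is about the pivot and d = 0.1850 m.
I_cm = (2/3)mR² = 0.1433 kg·m², so I = I_cm + md² = 0.1433 + 0.2149 = 0.3582 kg·m².
L_eq = 0.3582/(6.28 × 0.1850) = 0.308 m.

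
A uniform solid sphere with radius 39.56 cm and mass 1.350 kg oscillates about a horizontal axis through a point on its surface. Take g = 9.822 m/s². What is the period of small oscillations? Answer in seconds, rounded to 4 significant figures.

I_cm = (2/5)mr² = 0.084510 kg·m². The pivot is at distance d = 0.3956 m from the centre of mass.
By the parallel-axis theorem, I = I_cm + md² = 0.084510 + 0.21127 = 0.29578 kg·m².
T = 2π√(I/(mgd)) = 2π√(0.29578/(1.350 × 9.822 × 0.3956)) = 1.492 s.

1.492 s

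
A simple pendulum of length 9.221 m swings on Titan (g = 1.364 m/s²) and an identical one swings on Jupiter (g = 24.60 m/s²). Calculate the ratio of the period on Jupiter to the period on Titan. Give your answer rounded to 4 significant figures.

T ∝ 1/√g, so T₂/T₁ = √(g₁/g₂) = √(1.364/24.60) = 0.2355.

0.2355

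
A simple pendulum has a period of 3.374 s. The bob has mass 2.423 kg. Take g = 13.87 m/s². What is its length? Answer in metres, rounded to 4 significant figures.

4.000 m

From T = 2π√(L/g), L = gT²/(4π²) = 13.87 × 3.3740²/(4π²) = 4.000 m.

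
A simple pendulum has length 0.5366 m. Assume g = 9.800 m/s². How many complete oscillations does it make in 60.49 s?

T = 2π√(L/g) = 2π√(0.5366/9.800) = 1.4703 s.
Number of complete oscillations = ⌊60.49/1.4703⌋ = ⌊41.143⌋ = 41.

41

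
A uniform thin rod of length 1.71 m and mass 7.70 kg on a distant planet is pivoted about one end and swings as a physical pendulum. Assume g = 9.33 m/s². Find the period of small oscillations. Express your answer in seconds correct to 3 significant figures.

2.20 s

For a physical pendulum T = 2π√(I/(mgd)), with d = 0.8550 m from pivot to centre of mass.
I_cm = mL²/12 = 7.70 × 1.71²/12 = 1.876 kg·m²; I = I_cm + md² = 1.876 + 7.70 × 0.8550² = 7.505 kg·m².
T = 2π√(7.505/(7.70 × 9.33 × 0.8550)) = 2.20 s.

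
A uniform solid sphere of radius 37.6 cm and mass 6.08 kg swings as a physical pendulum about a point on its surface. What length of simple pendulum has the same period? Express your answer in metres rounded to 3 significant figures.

0.526 m

The equivalent simple-pendulum length is L_eq = I/(md), where I is about the pivot and d = 0.3760 m.
I_cm = (2/5)mR² = 0.3438 kg·m², so I = I_cm + md² = 0.3438 + 0.8596 = 1.203 kg·m².
L_eq = 1.203/(6.08 × 0.3760) = 0.526 m.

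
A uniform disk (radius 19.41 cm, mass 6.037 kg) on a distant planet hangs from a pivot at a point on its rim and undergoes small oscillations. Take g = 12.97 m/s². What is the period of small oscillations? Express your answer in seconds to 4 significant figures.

0.9414 s

I_cm = ½mr² = 0.11372 kg·m². The pivot is at distance d = 0.1941 m from the centre of mass.
By the parallel-axis theorem, I = I_cm + md² = 0.11372 + 0.22744 = 0.34116 kg·m².
T = 2π√(I/(mgd)) = 2π√(0.34116/(6.037 × 12.97 × 0.1941)) = 0.9414 s.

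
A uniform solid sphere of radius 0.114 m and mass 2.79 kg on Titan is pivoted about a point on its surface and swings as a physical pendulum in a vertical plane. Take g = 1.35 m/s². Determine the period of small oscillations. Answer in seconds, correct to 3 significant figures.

I_cm = (2/5)mr² = 0.01450 kg·m². The pivot is at distance d = 0.114 m from the centre of mass.
By the parallel-axis theorem, I = I_cm + md² = 0.01450 + 0.03626 = 0.05076 kg·m².
T = 2π√(I/(mgd)) = 2π√(0.05076/(2.79 × 1.35 × 0.114)) = 2.16 s.

2.16 s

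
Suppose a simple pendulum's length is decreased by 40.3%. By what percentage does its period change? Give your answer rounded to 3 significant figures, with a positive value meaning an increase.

-22.7%

T ∝ √L, so T'/T = √(0.5970) = 0.7727.
Percentage change in T = (0.7727 − 1) × 100% = -22.7%.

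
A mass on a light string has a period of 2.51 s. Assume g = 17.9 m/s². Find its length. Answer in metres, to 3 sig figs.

From T = 2π√(L/g), L = gT²/(4π²) = 17.9 × 2.510²/(4π²) = 2.86 m.

2.86 m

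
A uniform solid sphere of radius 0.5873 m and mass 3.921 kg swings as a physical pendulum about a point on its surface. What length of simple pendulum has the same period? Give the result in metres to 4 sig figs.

The equivalent simple-pendulum length is L_eq = I/(md), where I is about the pivot and d = 0.58730 m.
I_cm = (2/5)mR² = 0.54097 kg·m², so I = I_cm + md² = 0.54097 + 1.3524 = 1.8934 kg·m².
L_eq = 1.8934/(3.921 × 0.58730) = 0.8222 m.

0.8222 m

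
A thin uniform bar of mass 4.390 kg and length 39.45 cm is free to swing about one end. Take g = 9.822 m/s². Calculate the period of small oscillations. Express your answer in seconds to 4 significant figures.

1.028 s

For a physical pendulum T = 2π√(I/(mgd)), with d = 0.19725 m from pivot to centre of mass.
I_cm = mL²/12 = 4.390 × 0.3945²/12 = 0.056935 kg·m²; I = I_cm + md² = 0.056935 + 4.390 × 0.19725² = 0.22774 kg·m².
T = 2π√(0.22774/(4.390 × 9.822 × 0.19725)) = 1.028 s.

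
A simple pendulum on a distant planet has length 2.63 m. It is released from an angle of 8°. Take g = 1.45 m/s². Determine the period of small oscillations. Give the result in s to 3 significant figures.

T = 2π√(L/g) = 2π√(2.63/1.45) = 2π × 1.347 = 8.46 s.

8.46 s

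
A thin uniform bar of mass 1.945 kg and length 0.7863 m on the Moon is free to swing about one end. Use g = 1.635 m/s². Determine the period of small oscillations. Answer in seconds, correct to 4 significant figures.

For a physical pendulum T = 2π√(I/(mgd)), with d = 0.39315 m from pivot to centre of mass.
I_cm = mL²/12 = 1.945 × 0.7863²/12 = 0.10021 kg·m²; I = I_cm + md² = 0.10021 + 1.945 × 0.39315² = 0.40084 kg·m².
T = 2π√(0.40084/(1.945 × 1.635 × 0.39315)) = 3.558 s.

3.558 s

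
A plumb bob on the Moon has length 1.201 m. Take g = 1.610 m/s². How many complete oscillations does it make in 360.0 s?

T = 2π√(L/g) = 2π√(1.201/1.610) = 5.4267 s.
Number of complete oscillations = ⌊360.0/5.4267⌋ = ⌊66.338⌋ = 66.

66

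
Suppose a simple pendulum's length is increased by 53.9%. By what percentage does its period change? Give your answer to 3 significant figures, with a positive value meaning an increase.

T ∝ √L, so T'/T = √(1.539) = 1.241.
Percentage change in T = (1.241 − 1) × 100% = 24.1%.

24.1%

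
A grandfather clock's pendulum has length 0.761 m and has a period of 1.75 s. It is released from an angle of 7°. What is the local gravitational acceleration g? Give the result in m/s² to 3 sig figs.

From T = 2π√(L/g), g = 4π²L/T² = 4π² × 0.761/1.750² = 9.81 m/s².

9.81 m/s²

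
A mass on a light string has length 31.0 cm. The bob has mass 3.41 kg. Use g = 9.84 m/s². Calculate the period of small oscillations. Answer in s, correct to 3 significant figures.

T = 2π√(L/g) = 2π√(0.310/9.84) = 2π × 0.1775 = 1.12 s.

1.12 s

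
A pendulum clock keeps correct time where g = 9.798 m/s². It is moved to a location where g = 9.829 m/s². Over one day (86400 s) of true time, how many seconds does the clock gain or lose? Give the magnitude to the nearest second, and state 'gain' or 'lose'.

gain 137 s

The clock's period scales as T ∝ 1/√g, so T'/T = √(9.798/9.829) = 0.998422.
In 86400 s of true time the clock registers 86400/0.998422 = 86536.6 s, so it gains 137 s.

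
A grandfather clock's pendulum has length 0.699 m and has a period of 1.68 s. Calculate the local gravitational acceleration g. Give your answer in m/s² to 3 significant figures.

9.78 m/s²

From T = 2π√(L/g), g = 4π²L/T² = 4π² × 0.699/1.680² = 9.78 m/s².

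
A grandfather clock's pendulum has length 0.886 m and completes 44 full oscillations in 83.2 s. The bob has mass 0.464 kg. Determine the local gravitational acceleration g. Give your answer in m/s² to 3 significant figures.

T = 83.2/44 = 1.891 s.
From T = 2π√(L/g), g = 4π²L/T² = 4π² × 0.886/1.891² = 9.78 m/s².

9.78 m/s²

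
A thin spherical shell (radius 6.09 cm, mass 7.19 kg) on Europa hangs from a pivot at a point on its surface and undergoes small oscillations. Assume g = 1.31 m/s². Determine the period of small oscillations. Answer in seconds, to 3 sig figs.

I_cm = (2/3)mr² = 0.01778 kg·m². The pivot is at distance d = 0.0609 m from the centre of mass.
By the parallel-axis theorem, I = I_cm + md² = 0.01778 + 0.02667 = 0.04444 kg·m².
T = 2π√(I/(mgd)) = 2π√(0.04444/(7.19 × 1.31 × 0.0609)) = 1.75 s.

1.75 s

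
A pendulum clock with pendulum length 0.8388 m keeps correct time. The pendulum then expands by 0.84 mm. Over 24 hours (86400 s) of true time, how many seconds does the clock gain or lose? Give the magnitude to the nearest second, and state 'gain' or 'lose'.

lose 43 s

T ∝ √L, so T'/T = √(0.83964/0.8388) = 1.00050.
In 86400 s of true time the clock registers 86400/1.00050 = 86356.8 s, so it loses 43 s.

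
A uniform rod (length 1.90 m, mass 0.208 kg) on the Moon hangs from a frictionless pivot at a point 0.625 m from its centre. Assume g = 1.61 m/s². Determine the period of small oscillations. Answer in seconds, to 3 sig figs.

For a physical pendulum T = 2π√(I/(mgd)), with d = 0.6250 m from pivot to centre of mass.
I_cm = mL²/12 = 0.208 × 1.90²/12 = 0.06257 kg·m²; I = I_cm + md² = 0.06257 + 0.208 × 0.6250² = 0.1438 kg·m².
T = 2π√(0.1438/(0.208 × 1.61 × 0.6250)) = 5.21 s.

5.21 s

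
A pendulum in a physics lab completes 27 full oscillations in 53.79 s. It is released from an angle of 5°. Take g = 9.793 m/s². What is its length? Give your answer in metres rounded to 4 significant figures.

T = 53.79/27 = 1.9922 s.
From T = 2π√(L/g), L = gT²/(4π²) = 9.793 × 1.9922²/(4π²) = 0.9845 m.

0.9845 m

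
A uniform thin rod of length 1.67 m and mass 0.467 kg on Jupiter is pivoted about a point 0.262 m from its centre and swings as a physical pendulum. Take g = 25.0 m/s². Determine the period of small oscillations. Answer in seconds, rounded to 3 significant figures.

1.35 s

For a physical pendulum T = 2π√(I/(mgd)), with d = 0.2620 m from pivot to centre of mass.
I_cm = mL²/12 = 0.467 × 1.67²/12 = 0.1085 kg·m²; I = I_cm + md² = 0.1085 + 0.467 × 0.2620² = 0.1406 kg·m².
T = 2π√(0.1406/(0.467 × 25.0 × 0.2620)) = 1.35 s.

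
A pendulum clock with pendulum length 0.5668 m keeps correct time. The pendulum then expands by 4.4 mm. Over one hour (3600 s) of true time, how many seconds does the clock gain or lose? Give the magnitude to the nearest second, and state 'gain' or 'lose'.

T ∝ √L, so T'/T = √(0.57120/0.5668) = 1.00387.
In 3600 s of true time the clock registers 3600/1.00387 = 3586.1 s, so it loses 14 s.

lose 14 s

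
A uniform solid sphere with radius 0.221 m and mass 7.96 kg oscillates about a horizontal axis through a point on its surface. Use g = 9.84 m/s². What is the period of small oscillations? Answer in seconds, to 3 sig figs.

I_cm = (2/5)mr² = 0.1555 kg·m². The pivot is at distance d = 0.221 m from the centre of mass.
By the parallel-axis theorem, I = I_cm + md² = 0.1555 + 0.3888 = 0.5443 kg·m².
T = 2π√(I/(mgd)) = 2π√(0.5443/(7.96 × 9.84 × 0.221)) = 1.11 s.

1.11 s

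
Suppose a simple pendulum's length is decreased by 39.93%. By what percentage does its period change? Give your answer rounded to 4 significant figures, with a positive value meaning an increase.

-22.50%

T ∝ √L, so T'/T = √(0.60070) = 0.77505.
Percentage change in T = (0.77505 − 1) × 100% = -22.50%.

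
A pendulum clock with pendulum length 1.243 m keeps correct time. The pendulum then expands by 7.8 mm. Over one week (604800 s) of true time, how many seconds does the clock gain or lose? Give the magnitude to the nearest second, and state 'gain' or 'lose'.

lose 1889 s

T ∝ √L, so T'/T = √(1.25080/1.243) = 1.00313.
In 604800 s of true time the clock registers 604800/1.00313 = 602911.3 s, so it loses 1889 s.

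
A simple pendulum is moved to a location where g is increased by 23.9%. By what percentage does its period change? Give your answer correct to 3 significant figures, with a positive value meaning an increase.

T ∝ 1/√g, so T'/T = 1/√(1.239) = 0.8984.
Percentage change in T = (0.8984 − 1) × 100% = -10.2%.

-10.2%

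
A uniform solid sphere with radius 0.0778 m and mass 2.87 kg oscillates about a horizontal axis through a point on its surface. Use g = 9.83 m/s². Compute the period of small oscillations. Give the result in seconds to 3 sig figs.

0.661 s

I_cm = (2/5)mr² = 0.006949 kg·m². The pivot is at distance d = 0.0778 m from the centre of mass.
By the parallel-axis theorem, I = I_cm + md² = 0.006949 + 0.01737 = 0.02432 kg·m².
T = 2π√(I/(mgd)) = 2π√(0.02432/(2.87 × 9.83 × 0.0778)) = 0.661 s.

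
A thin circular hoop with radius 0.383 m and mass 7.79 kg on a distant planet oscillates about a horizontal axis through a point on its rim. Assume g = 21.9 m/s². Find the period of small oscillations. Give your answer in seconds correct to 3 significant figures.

1.18 s

I_cm = mr² = 1.143 kg·m². The pivot is at distance d = 0.383 m from the centre of mass.
By the parallel-axis theorem, I = I_cm + md² = 1.143 + 1.143 = 2.285 kg·m².
T = 2π√(I/(mgd)) = 2π√(2.285/(7.79 × 21.9 × 0.383)) = 1.18 s.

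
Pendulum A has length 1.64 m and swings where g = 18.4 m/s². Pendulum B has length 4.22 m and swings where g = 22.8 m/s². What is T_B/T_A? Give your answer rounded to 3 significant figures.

T = 2π√(L/g), so T_B/T_A = √((L_B/g_B)/(L_A/g_A)) = √((4.22/22.8)/(1.64/18.4)) = 1.44.

1.44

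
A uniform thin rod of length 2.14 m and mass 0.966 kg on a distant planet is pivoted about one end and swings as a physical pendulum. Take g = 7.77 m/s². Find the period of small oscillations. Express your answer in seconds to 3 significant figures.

2.69 s

For a physical pendulum T = 2π√(I/(mgd)), with d = 1.070 m from pivot to centre of mass.
I_cm = mL²/12 = 0.966 × 2.14²/12 = 0.3687 kg·m²; I = I_cm + md² = 0.3687 + 0.966 × 1.070² = 1.475 kg·m².
T = 2π√(1.475/(0.966 × 7.77 × 1.070)) = 2.69 s.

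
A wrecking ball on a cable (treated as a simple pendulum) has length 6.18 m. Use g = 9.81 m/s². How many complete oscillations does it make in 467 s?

93

T = 2π√(L/g) = 2π√(6.18/9.81) = 4.987 s.
Number of complete oscillations = ⌊467/4.987⌋ = ⌊93.64⌋ = 93.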